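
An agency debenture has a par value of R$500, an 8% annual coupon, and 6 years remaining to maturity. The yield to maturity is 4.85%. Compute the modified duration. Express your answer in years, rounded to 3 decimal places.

Periodic yield y = 0.0485. First find Macaulay duration:
  t   CF        PV=CF/(1+0.0485)^t    t·PV
  1        40.00        38.1497        38.1497
  2        40.00        36.3851        72.7701
  3        40.00        34.7020       104.1060
  4        40.00        33.0968       132.3873
  5        40.00        31.5659       157.8294
  6       540.00       406.4276     2,438.5654
  Σ                    580.3271     2,943.8079
P = 580.3271; Macaulay duration = 2,943.8079 / 580.3271 = 5.07267 years.
Modified duration = D_Mac / (1 + y) = 5.07267 / 1.0485 = 4.83803 years.

4.838 years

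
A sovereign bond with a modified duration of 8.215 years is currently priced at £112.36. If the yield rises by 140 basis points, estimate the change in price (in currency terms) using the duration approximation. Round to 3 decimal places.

-£12.923

Duration approximation: ΔP/P ≈ -D_mod · Δy = -8.215 × (+0.014) = -0.115010.
ΔP ≈ 112.36 × (-0.115010) = -12.9225236.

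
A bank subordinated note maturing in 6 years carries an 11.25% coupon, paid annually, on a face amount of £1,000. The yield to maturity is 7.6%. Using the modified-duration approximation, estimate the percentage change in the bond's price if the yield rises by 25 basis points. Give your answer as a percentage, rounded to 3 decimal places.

-1.111%

Periodic yield y = 0.076. Modified duration first:
  t   CF        PV=CF/(1+0.076)^t    t·PV
  1       112.50       104.5539       104.5539
  2       112.50        97.1691       194.3381
  3       112.50        90.3058       270.9174
  4       112.50        83.9273       335.7093
  5       112.50        77.9994       389.9969
  6     1,112.50       716.8469     4,301.0812
  Σ                  1,170.8024     5,596.5969
P = 1,170.8024; D_Mac = 4.78014 yrs; D_mod = 4.78014/(1+0.076) = 4.44251 yrs.
ΔP/P ≈ -D_mod · Δy = -4.44251 × (+0.0025) = -0.011106 = -1.1106%.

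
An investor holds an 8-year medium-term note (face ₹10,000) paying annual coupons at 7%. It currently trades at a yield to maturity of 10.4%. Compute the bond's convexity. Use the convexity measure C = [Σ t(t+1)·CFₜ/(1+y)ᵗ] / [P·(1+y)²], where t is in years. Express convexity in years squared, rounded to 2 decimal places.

With y = 0.104:
  t   CF        PV=CF/(1+0.104)^t    t·PV        t(t+1)·PV
  1       700.00       634.0580       634.0580       1,268.1159
  2       700.00       574.3279     1,148.6557       3,445.9672
  3       700.00       520.2245     1,560.6736       6,242.6943
  4       700.00       471.2179     1,884.8715       9,424.3573
  5       700.00       426.8278     2,134.1389      12,804.8333
  6       700.00       386.6194     2,319.7162      16,238.0132
  7       700.00       350.1987     2,451.3909      19,611.1271
  8    10,700.00     4,848.7656    38,790.1249     349,111.1237
  Σ                  8,212.2397    50,923.6295     418,146.2320
P = 8,212.2397.
Convexity = Σ t(t+1)·PV / [P·(1+y)²] = 418,146.2320 / (8,212.2397 × 1.218816) = 41.77615.

41.78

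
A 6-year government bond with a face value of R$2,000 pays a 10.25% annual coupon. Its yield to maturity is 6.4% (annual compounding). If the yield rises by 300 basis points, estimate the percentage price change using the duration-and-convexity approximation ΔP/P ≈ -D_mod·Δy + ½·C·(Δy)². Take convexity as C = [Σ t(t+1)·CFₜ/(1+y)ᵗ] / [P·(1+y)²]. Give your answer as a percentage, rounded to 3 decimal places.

With y = 0.064:
  t   CF        PV=CF/(1+0.064)^t    t·PV        t(t+1)·PV
  1       205.00       192.6692       192.6692         385.3383
  2       205.00       181.0800       362.1601       1,086.4803
  3       205.00       170.1880       510.5641       2,042.2562
  4       205.00       159.9511       639.8046       3,199.0229
  5       205.00       150.3300       751.6501       4,509.9007
  6     2,205.00     1,519.7034     9,118.2202      63,827.5415
  Σ                  2,373.9218    11,575.0682      75,050.5398
P = 2,373.9218; D_Mac = 4.87593 yrs; D_mod = 4.58264 yrs; C = 27.92571.
Duration effect: -4.58264 × (+0.03) = -0.137479
Convexity effect: 0.5 × 27.92571 × (0.03)² = +0.0125666
ΔP/P ≈ -0.137479 + 0.0125666 = -0.124913 = -12.4913%.

-12.491%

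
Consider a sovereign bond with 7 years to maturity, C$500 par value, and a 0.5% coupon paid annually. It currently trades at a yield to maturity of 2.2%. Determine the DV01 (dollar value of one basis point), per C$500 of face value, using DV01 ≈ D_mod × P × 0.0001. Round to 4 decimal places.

C$0.3002

Periodic yield y = 0.022.
  t   CF        PV=CF/(1+0.022)^t    t·PV
  1         2.50         2.4462         2.4462
  2         2.50         2.3935         4.7871
  3         2.50         2.3420         7.0260
  4         2.50         2.2916         9.1663
  5         2.50         2.2423        11.2113
  6         2.50         2.1940        13.1639
  7       502.50       431.4990     3,020.4930
  Σ                    445.4085     3,068.2938
P = 445.4085; D_Mac = 6.88872 yrs; D_mod = 6.74043 yrs.
DV01 ≈ 6.74043 × 445.4085 × 0.0001 = 0.300224.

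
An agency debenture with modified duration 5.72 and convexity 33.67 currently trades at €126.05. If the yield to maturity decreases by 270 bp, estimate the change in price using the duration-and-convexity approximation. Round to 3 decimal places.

+€21.014

Duration effect: -D_mod·Δy = -5.72 × (-0.027) = +0.154440
Convexity effect: ½·C·(Δy)² = 0.5 × 33.67 × (-0.027)² = +0.012272715
ΔP/P ≈ +0.154440 + 0.012272715 = +0.166712715
ΔP ≈ 126.05 × (+0.166712715) = +21.01413772575.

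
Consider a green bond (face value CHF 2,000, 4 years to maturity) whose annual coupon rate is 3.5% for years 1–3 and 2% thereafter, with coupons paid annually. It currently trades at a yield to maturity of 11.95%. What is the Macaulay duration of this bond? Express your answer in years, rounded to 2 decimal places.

3.76 years

Periodic yield y = 0.1195. Discount each cash flow and weight by its year:
  t   CF        PV=CF/(1+0.1195)^t    t·PV
  1        70.00        62.5279        62.5279
  2        70.00        55.8534       111.7069
  3        70.00        49.8914       149.6742
  4     2,040.00     1,298.7746     5,195.0983
  Σ                  1,467.0473     5,519.0073
Price P = Σ PV = 1,467.0473.
Macaulay duration = Σ(t·PV) / P = 5,519.0073 / 1,467.0473 = 3.76198 years.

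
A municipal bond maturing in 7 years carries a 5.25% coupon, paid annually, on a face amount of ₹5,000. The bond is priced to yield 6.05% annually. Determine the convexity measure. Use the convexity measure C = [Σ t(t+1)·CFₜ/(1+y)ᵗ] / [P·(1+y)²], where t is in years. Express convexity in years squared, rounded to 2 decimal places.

40.51

With y = 0.0605:
  t   CF        PV=CF/(1+0.0605)^t    t·PV        t(t+1)·PV
  1       262.50       247.5248       247.5248         495.0495
  2       262.50       233.4038       466.8076       1,400.4229
  3       262.50       220.0885       660.2654       2,641.0616
  4       262.50       207.5327       830.1310       4,150.6548
  5       262.50       195.6933       978.4665       5,870.7988
  6       262.50       184.5293     1,107.1756       7,750.2295
  7     5,262.50     3,488.3287    24,418.3008     195,346.4062
  Σ                  4,777.1010    28,708.6716     217,654.6233
P = 4,777.1010.
Convexity = Σ t(t+1)·PV / [P·(1+y)²] = 217,654.6233 / (4,777.1010 × 1.124660) = 40.51185.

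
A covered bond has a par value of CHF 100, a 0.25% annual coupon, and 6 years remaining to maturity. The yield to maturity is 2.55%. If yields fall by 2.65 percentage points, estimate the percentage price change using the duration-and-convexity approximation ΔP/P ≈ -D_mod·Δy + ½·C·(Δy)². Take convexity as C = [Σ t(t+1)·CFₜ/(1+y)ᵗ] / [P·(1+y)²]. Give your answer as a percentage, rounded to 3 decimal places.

+16.790%

With y = 0.0255:
  t   CF        PV=CF/(1+0.0255)^t    t·PV        t(t+1)·PV
  1         0.25         0.2438         0.2438           0.4876
  2         0.25         0.2377         0.4754           1.4263
  3         0.25         0.2318         0.6954           2.7817
  4         0.25         0.2260         0.9042           4.5209
  5         0.25         0.2204         1.1021           6.6128
  6       100.25        86.1927       517.1561       3,620.0926
  Σ                     87.3525       520.5771       3,635.9219
P = 87.3525; D_Mac = 5.95950 yrs; D_mod = 5.81131 yrs; C = 39.57929.
Duration effect: -5.81131 × (-0.0265) = +0.154000
Convexity effect: 0.5 × 39.57929 × (-0.0265)² = +0.0138973
ΔP/P ≈ +0.154000 + 0.0138973 = +0.167897 = +16.7897%.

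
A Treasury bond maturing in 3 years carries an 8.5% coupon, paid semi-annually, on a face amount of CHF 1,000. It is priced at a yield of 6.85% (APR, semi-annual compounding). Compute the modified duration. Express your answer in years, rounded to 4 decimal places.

2.6275 years

Periodic yield y = 0.03425. First find Macaulay duration:
  t   CF        PV=CF/(1+0.03425)^t    t·PV
  1        42.50        41.0926        41.0926
  2        42.50        39.7318        79.4635
  3        42.50        38.4160       115.2481
  4        42.50        37.1438       148.5754
  5        42.50        35.9138       179.5690
  6     1,042.50       851.7711     5,110.6264
  Σ                  1,044.0691     5,674.5749
P = 1,044.0691; Macaulay duration = 5,674.5749 / 1,044.0691 = 5.43506 half-year periods = 2.71753 years.
Modified duration = D_Mac / (1 + y) = 2.71753 / 1.03425 = 2.62754 years.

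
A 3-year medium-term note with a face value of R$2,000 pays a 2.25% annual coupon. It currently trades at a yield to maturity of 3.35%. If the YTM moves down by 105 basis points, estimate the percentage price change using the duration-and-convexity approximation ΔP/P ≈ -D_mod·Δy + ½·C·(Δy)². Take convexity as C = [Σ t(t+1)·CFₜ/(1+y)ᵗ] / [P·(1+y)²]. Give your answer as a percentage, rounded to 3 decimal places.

With y = 0.0335:
  t   CF        PV=CF/(1+0.0335)^t    t·PV        t(t+1)·PV
  1        45.00        43.5414        43.5414          87.0827
  2        45.00        42.1300        84.2600         252.7801
  3     2,045.00     1,852.5156     5,557.5467      22,230.1870
  Σ                  1,938.1870     5,685.3481      22,570.0498
P = 1,938.1870; D_Mac = 2.93333 yrs; D_mod = 2.83825 yrs; C = 10.90224.
Duration effect: -2.83825 × (-0.0105) = +0.029802
Convexity effect: 0.5 × 10.90224 × (-0.0105)² = +0.0006010
ΔP/P ≈ +0.029802 + 0.0006010 = +0.030403 = +3.0403%.

+3.040%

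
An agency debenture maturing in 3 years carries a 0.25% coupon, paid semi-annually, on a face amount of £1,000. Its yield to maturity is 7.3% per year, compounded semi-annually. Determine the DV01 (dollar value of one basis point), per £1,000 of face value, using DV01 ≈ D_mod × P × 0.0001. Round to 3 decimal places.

£0.235

Periodic yield y = 0.0365.
  t   CF        PV=CF/(1+0.0365)^t    t·PV
  1         1.25         1.2060         1.2060
  2         1.25         1.1635         2.3270
  3         1.25         1.1225         3.3676
  4         1.25         1.0830         4.3320
  5         1.25         1.0449         5.2244
  6     1,001.25       807.4705     4,844.8233
  Σ                    813.0905     4,861.2803
P = 813.0905; D_Mac = 5.97877 half-year periods = 2.98938 yrs; D_mod = 2.88411 yrs.
DV01 ≈ 2.88411 × 813.0905 × 0.0001 = 0.234505.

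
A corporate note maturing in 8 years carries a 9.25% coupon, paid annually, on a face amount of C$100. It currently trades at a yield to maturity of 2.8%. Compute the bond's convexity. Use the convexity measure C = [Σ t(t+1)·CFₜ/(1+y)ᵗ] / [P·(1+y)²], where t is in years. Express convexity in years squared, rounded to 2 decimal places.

49.65

With y = 0.028:
  t   CF        PV=CF/(1+0.028)^t    t·PV        t(t+1)·PV
  1         9.25         8.9981         8.9981          17.9961
  2         9.25         8.7530        17.5059          52.5178
  3         9.25         8.5146        25.5437         102.1748
  4         9.25         8.2826        33.1306         165.6530
  5         9.25         8.0571        40.2853         241.7116
  6         9.25         7.8376        47.0256         329.1792
  7         9.25         7.6241        53.3689         426.9509
  8       109.25        87.5944       700.7555       6,306.7995
  Σ                    145.6615       926.6135       7,642.9828
P = 145.6615.
Convexity = Σ t(t+1)·PV / [P·(1+y)²] = 7,642.9828 / (145.6615 × 1.056784) = 49.65146.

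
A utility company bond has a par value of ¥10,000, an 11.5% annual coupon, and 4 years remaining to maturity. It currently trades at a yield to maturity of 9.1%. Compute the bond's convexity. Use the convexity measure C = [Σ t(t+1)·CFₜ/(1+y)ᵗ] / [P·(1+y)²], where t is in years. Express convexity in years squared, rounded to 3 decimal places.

With y = 0.091:
  t   CF        PV=CF/(1+0.091)^t    t·PV        t(t+1)·PV
  1     1,150.00     1,054.0788     1,054.0788       2,108.1577
  2     1,150.00       966.1584     1,932.3168       5,796.9505
  3     1,150.00       885.5714     2,656.7142      10,626.8570
  4    11,150.00     7,870.0205    31,480.0821     157,400.4105
  Σ                 10,775.8292    37,123.1920     175,932.3756
P = 10,775.8292.
Convexity = Σ t(t+1)·PV / [P·(1+y)²] = 175,932.3756 / (10,775.8292 × 1.190281) = 13.71657.

13.717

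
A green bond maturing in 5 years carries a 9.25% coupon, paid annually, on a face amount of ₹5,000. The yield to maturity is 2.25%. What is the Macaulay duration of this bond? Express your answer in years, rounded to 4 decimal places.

4.3334 years

Periodic yield y = 0.0225. Discount each cash flow and weight by its year:
  t   CF        PV=CF/(1+0.0225)^t    t·PV
  1       462.50       452.3227       452.3227
  2       462.50       442.3694       884.7389
  3       462.50       432.6351     1,297.9054
  4       462.50       423.1150     1,692.4602
  5     5,462.50     4,887.3660    24,436.8302
  Σ                  6,637.8084    28,764.2574
Price P = Σ PV = 6,637.8084.
Macaulay duration = Σ(t·PV) / P = 28,764.2574 / 6,637.8084 = 4.33340 years.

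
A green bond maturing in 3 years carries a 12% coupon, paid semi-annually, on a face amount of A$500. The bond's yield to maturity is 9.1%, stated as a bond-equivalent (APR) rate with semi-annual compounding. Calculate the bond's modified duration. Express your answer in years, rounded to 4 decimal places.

2.5079 years

Periodic yield y = 0.0455. First find Macaulay duration:
  t   CF        PV=CF/(1+0.0455)^t    t·PV
  1        30.00        28.6944        28.6944
  2        30.00        27.4456        54.8913
  3        30.00        26.2512        78.7536
  4        30.00        25.1088       100.4350
  5        30.00        24.0160       120.0801
  6       530.00       405.8183     2,434.9099
  Σ                    537.3343     2,817.7643
P = 537.3343; Macaulay duration = 2,817.7643 / 537.3343 = 5.24397 half-year periods = 2.62198 years.
Modified duration = D_Mac / (1 + y) = 2.62198 / 1.0455 = 2.50788 years.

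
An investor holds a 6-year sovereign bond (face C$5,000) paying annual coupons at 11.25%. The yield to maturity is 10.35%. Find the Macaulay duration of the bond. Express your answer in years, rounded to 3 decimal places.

4.700 years

Periodic yield y = 0.1035. Discount each cash flow and weight by its year:
  t   CF        PV=CF/(1+0.1035)^t    t·PV
  1       562.50       509.7417       509.7417
  2       562.50       461.9318       923.8636
  3       562.50       418.6061     1,255.8182
  4       562.50       379.3440     1,517.3759
  5       562.50       343.7644     1,718.8218
  6     5,562.50     3,080.6049    18,483.6293
  Σ                  5,193.9928    24,409.2504
Price P = Σ PV = 5,193.9928.
Macaulay duration = Σ(t·PV) / P = 24,409.2504 / 5,193.9928 = 4.69952 years.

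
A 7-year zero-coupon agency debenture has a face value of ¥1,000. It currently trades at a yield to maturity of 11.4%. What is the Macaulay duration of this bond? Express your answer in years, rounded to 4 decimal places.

A zero-coupon bond has a single cash flow at maturity, so its Macaulay duration equals its maturity: 7 years.

7.0000 years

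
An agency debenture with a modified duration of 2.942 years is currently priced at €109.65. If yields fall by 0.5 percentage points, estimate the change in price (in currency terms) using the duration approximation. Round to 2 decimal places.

Duration approximation: ΔP/P ≈ -D_mod · Δy = -2.942 × (-0.005) = +0.014710.
ΔP ≈ 109.65 × (+0.014710) = +1.6129515.

+€1.61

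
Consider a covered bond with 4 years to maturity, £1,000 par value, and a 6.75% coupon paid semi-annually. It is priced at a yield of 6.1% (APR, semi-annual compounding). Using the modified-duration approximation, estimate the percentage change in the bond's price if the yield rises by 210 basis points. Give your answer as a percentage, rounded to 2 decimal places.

Periodic yield y = 0.0305. Modified duration first:
  t   CF        PV=CF/(1+0.0305)^t    t·PV
  1        33.75        32.7511        32.7511
  2        33.75        31.7817        63.5635
  3        33.75        30.8411        92.5233
  4        33.75        29.9283       119.7131
  5        33.75        29.0425       145.2124
  6        33.75        28.1829       169.0974
  7        33.75        27.3488       191.4414
  8     1,033.75       812.8896     6,503.1166
  Σ                  1,022.7660     7,317.4189
P = 1,022.7660; D_Mac = 7.15454 half-year periods = 3.57727 yrs; D_mod = 3.57727/(1+0.0305) = 3.47139 yrs.
ΔP/P ≈ -D_mod · Δy = -3.47139 × (+0.021) = -0.072899 = -7.2899%.

-7.29%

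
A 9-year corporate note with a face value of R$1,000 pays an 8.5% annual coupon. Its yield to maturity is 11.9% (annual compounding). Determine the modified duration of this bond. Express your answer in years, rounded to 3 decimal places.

5.691 years

Periodic yield y = 0.119. First find Macaulay duration:
  t   CF        PV=CF/(1+0.119)^t    t·PV
  1        85.00        75.9607        75.9607
  2        85.00        67.8826       135.7653
  3        85.00        60.6637       181.9910
  4        85.00        54.2124       216.8496
  5        85.00        48.4472       242.2359
  6        85.00        43.2951       259.7704
  7        85.00        38.6909       270.8360
  8        85.00        34.5763       276.6102
  9     1,085.00       394.4200     3,549.7803
  Σ                    818.1488     5,209.7993
P = 818.1488; Macaulay duration = 5,209.7993 / 818.1488 = 6.36779 years.
Modified duration = D_Mac / (1 + y) = 6.36779 / 1.119 = 5.69061 years.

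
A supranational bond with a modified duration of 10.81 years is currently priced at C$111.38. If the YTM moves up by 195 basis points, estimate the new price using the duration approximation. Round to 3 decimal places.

Duration approximation: ΔP/P ≈ -D_mod · Δy = -10.81 × (+0.0195) = -0.210795.
New price ≈ 111.38 × (1 - 0.210795) = 87.9016529.

C$87.902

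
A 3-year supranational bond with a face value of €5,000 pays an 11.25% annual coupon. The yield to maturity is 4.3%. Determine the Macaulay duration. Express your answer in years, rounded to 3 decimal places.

Periodic yield y = 0.043. Discount each cash flow and weight by its year:
  t   CF        PV=CF/(1+0.043)^t    t·PV
  1       562.50       539.3097       539.3097
  2       562.50       517.0754     1,034.1509
  3     5,562.50     4,902.4943    14,707.4829
  Σ                  5,958.8794    16,280.9435
Price P = Σ PV = 5,958.8794.
Macaulay duration = Σ(t·PV) / P = 16,280.9435 / 5,958.8794 = 2.73222 years.

2.732 years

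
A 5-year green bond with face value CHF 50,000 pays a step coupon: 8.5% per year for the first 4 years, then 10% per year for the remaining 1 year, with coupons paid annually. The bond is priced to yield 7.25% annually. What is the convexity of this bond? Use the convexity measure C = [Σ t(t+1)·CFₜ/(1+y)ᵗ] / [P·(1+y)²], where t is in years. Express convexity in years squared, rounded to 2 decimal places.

21.27

With y = 0.0725:
  t   CF        PV=CF/(1+0.0725)^t    t·PV        t(t+1)·PV
  1     4,250.00     3,962.7040     3,962.7040       7,925.4079
  2     4,250.00     3,694.8289     7,389.6577      22,168.9732
  3     4,250.00     3,445.0619    10,335.1856      41,340.7426
  4     4,250.00     3,212.1789    12,848.7156      64,243.5782
  5    55,000.00    38,759.3232   193,796.6161   1,162,779.6967
  Σ                 53,074.0968   228,332.8791   1,298,458.3986
P = 53,074.0968.
Convexity = Σ t(t+1)·PV / [P·(1+y)²] = 1,298,458.3986 / (53,074.0968 × 1.150256) = 21.26918.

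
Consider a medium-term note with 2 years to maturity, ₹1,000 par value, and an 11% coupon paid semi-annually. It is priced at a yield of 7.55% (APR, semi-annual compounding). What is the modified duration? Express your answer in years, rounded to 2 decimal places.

1.79 years

Periodic yield y = 0.03775. First find Macaulay duration:
  t   CF        PV=CF/(1+0.03775)^t    t·PV
  1        55.00        52.9993        52.9993
  2        55.00        51.0713       102.1427
  3        55.00        49.2135       147.6406
  4     1,055.00       909.6650     3,638.6601
  Σ                  1,062.9491     3,941.4426
P = 1,062.9491; Macaulay duration = 3,941.4426 / 1,062.9491 = 3.70803 half-year periods = 1.85401 years.
Modified duration = D_Mac / (1 + y) = 1.85401 / 1.03775 = 1.78657 years.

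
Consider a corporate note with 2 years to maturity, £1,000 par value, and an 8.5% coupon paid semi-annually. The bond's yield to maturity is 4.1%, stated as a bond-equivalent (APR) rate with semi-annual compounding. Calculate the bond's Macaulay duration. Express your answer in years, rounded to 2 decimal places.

1.89 years

Periodic yield y = 0.0205. Discount each cash flow and weight by its period:
  t   CF        PV=CF/(1+0.0205)^t    t·PV
  1        42.50        41.6463        41.6463
  2        42.50        40.8097        81.6193
  3        42.50        39.9899       119.9696
  4     1,042.50       961.2227     3,844.8909
  Σ                  1,083.6685     4,088.1260
Price P = Σ PV = 1,083.6685.
Macaulay duration = Σ(t·PV) / P = 4,088.1260 / 1,083.6685 = 3.77249 half-year periods.
In years: 3.77249 / 2 = 1.88624 years.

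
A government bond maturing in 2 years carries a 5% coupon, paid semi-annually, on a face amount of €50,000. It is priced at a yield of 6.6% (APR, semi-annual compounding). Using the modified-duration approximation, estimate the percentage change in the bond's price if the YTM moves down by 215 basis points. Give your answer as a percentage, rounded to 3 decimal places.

+4.010%

Periodic yield y = 0.033. Modified duration first:
  t   CF        PV=CF/(1+0.033)^t    t·PV
  1     1,250.00     1,210.0678     1,210.0678
  2     1,250.00     1,171.4112     2,342.8224
  3     1,250.00     1,133.9895     3,401.9686
  4    51,250.00    45,008.2973   180,033.1892
  Σ                 48,523.7658   186,988.0480
P = 48,523.7658; D_Mac = 3.85354 half-year periods = 1.92677 yrs; D_mod = 1.92677/(1+0.033) = 1.86522 yrs.
ΔP/P ≈ -D_mod · Δy = -1.86522 × (-0.0215) = +0.040102 = +4.0102%.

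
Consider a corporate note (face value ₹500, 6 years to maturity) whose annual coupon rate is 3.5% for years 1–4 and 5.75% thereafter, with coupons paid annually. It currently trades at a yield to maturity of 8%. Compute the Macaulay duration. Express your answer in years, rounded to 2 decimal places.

5.44 years

Periodic yield y = 0.08. Discount each cash flow and weight by its year:
  t   CF        PV=CF/(1+0.08)^t    t·PV
  1        17.50        16.2037        16.2037
  2        17.50        15.0034        30.0069
  3        17.50        13.8921        41.6762
  4        17.50        12.8630        51.4521
  5        28.75        19.5668        97.8338
  6       528.75       333.2022     1,999.2131
  Σ                    410.7312     2,236.3858
Price P = Σ PV = 410.7312.
Macaulay duration = Σ(t·PV) / P = 2,236.3858 / 410.7312 = 5.44489 years.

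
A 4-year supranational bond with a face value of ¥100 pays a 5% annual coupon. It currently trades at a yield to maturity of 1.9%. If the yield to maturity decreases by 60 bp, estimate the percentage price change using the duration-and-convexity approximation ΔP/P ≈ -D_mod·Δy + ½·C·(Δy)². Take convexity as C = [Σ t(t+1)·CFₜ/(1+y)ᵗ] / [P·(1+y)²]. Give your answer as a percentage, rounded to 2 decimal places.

With y = 0.019:
  t   CF        PV=CF/(1+0.019)^t    t·PV        t(t+1)·PV
  1         5.00         4.9068         4.9068           9.8135
  2         5.00         4.8153         9.6306          28.8917
  3         5.00         4.7255        14.1765          56.7060
  4       105.00        97.3851       389.5404       1,947.7022
  Σ                    111.8327       418.2543       2,043.1134
P = 111.8327; D_Mac = 3.74000 yrs; D_mod = 3.67027 yrs; C = 17.59444.
Duration effect: -3.67027 × (-0.006) = +0.022022
Convexity effect: 0.5 × 17.59444 × (-0.006)² = +0.0003167
ΔP/P ≈ +0.022022 + 0.0003167 = +0.022338 = +2.2338%.

+2.23%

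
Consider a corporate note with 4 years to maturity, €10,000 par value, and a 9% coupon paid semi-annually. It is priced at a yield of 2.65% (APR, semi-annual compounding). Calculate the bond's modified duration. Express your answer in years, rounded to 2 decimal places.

3.47 years

Periodic yield y = 0.01325. First find Macaulay duration:
  t   CF        PV=CF/(1+0.01325)^t    t·PV
  1       450.00       444.1155       444.1155
  2       450.00       438.3079       876.6158
  3       450.00       432.5763     1,297.7288
  4       450.00       426.9196     1,707.6783
  5       450.00       421.3369     2,106.6843
  6       450.00       415.8271     2,494.9629
  7       450.00       410.3895     2,872.7264
  8    10,450.00     9,405.5326    75,244.2605
  Σ                 12,395.0052    87,044.7724
P = 12,395.0052; Macaulay duration = 87,044.7724 / 12,395.0052 = 7.02257 half-year periods = 3.51128 years.
Modified duration = D_Mac / (1 + y) = 3.51128 / 1.01325 = 3.46537 years.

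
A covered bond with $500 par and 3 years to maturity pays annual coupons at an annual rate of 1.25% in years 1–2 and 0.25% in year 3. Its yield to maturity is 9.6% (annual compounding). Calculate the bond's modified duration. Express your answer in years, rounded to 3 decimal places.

Periodic yield y = 0.096. First find Macaulay duration:
  t   CF        PV=CF/(1+0.096)^t    t·PV
  1         6.25         5.7026         5.7026
  2         6.25         5.2031        10.4061
  3       501.25       380.7349     1,142.2048
  Σ                    391.6405     1,158.3135
P = 391.6405; Macaulay duration = 1,158.3135 / 391.6405 = 2.95759 years.
Modified duration = D_Mac / (1 + y) = 2.95759 / 1.096 = 2.69853 years.

2.699 years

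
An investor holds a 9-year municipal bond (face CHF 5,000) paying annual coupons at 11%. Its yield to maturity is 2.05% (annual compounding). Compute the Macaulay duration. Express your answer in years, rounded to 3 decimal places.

Periodic yield y = 0.0205. Discount each cash flow and weight by its year:
  t   CF        PV=CF/(1+0.0205)^t    t·PV
  1       550.00       538.9515       538.9515
  2       550.00       528.1249     1,056.2499
  3       550.00       517.5159     1,552.5476
  4       550.00       507.1199     2,028.4796
  5       550.00       496.9328     2,484.6639
  6       550.00       486.9503     2,921.7018
  7       550.00       477.1683     3,340.1784
  8       550.00       467.5829     3,740.6632
  9     5,550.00     4,623.5537    41,611.9829
  Σ                  8,643.9002    59,275.4187
Price P = Σ PV = 8,643.9002.
Macaulay duration = Σ(t·PV) / P = 59,275.4187 / 8,643.9002 = 6.85749 years.

6.857 years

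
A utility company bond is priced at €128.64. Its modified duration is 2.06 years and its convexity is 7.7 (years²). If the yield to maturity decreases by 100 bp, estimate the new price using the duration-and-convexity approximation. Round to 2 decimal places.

Duration effect: -D_mod·Δy = -2.06 × (-0.01) = +0.020600
Convexity effect: ½·C·(Δy)² = 0.5 × 7.7 × (-0.01)² = +0.0003850
ΔP/P ≈ +0.020600 + 0.0003850 = +0.020985
New price ≈ 128.64 × (1 + 0.020985) = 131.3395104.

€131.34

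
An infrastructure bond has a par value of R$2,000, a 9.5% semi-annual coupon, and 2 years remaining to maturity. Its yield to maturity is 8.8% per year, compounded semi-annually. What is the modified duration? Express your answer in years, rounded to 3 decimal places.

Periodic yield y = 0.044. First find Macaulay duration:
  t   CF        PV=CF/(1+0.044)^t    t·PV
  1        95.00        90.9962        90.9962
  2        95.00        87.1611       174.3222
  3        95.00        83.4876       250.4629
  4     2,095.00     1,763.5267     7,054.1067
  Σ                  2,025.1715     7,569.8879
P = 2,025.1715; Macaulay duration = 7,569.8879 / 2,025.1715 = 3.73790 half-year periods = 1.86895 years.
Modified duration = D_Mac / (1 + y) = 1.86895 / 1.044 = 1.79018 years.

1.790 years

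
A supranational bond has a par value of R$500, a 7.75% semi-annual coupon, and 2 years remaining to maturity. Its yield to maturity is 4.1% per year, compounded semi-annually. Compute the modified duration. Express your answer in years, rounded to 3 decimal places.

1.857 years

Periodic yield y = 0.0205. First find Macaulay duration:
  t   CF        PV=CF/(1+0.0205)^t    t·PV
  1       19.375        18.9858        18.9858
  2       19.375        18.6044        37.2088
  3       19.375        18.2307        54.6920
  4      519.375       478.8825     1,915.5302
  Σ                    534.7034     2,026.4168
P = 534.7034; Macaulay duration = 2,026.4168 / 534.7034 = 3.78980 half-year periods = 1.89490 years.
Modified duration = D_Mac / (1 + y) = 1.89490 / 1.0205 = 1.85683 years.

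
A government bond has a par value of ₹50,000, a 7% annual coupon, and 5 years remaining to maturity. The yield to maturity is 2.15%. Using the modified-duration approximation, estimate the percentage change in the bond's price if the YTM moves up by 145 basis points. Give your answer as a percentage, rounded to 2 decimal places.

-6.32%

Periodic yield y = 0.0215. Modified duration first:
  t   CF        PV=CF/(1+0.0215)^t    t·PV
  1     3,500.00     3,426.3338     3,426.3338
  2     3,500.00     3,354.2181     6,708.4363
  3     3,500.00     3,283.6203     9,850.8609
  4     3,500.00     3,214.5084    12,858.0335
  5    53,500.00    48,101.8663   240,509.3317
  Σ                 61,380.5470   273,352.9961
P = 61,380.5470; D_Mac = 4.45341 yrs; D_mod = 4.45341/(1+0.0215) = 4.35968 yrs.
ΔP/P ≈ -D_mod · Δy = -4.35968 × (+0.0145) = -0.063215 = -6.3215%.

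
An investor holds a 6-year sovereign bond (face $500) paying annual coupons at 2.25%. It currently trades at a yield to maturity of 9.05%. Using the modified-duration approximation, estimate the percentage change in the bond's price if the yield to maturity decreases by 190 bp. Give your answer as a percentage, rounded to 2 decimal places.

Periodic yield y = 0.0905. Modified duration first:
  t   CF        PV=CF/(1+0.0905)^t    t·PV
  1        11.25        10.3164        10.3164
  2        11.25         9.4602        18.9204
  3        11.25         8.6751        26.0254
  4        11.25         7.9552        31.8207
  5        11.25         7.2950        36.4749
  6       511.25       304.0040     1,824.0240
  Σ                    347.7059     1,947.5818
P = 347.7059; D_Mac = 5.60123 yrs; D_mod = 5.60123/(1+0.0905) = 5.13639 yrs.
ΔP/P ≈ -D_mod · Δy = -5.13639 × (-0.019) = +0.097591 = +9.7591%.

+9.76%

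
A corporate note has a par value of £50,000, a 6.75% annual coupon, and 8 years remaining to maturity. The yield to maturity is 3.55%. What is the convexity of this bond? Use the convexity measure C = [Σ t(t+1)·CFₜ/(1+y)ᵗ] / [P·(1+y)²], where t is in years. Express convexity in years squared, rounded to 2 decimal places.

51.63

With y = 0.0355:
  t   CF        PV=CF/(1+0.0355)^t    t·PV        t(t+1)·PV
  1     3,375.00     3,259.2950     3,259.2950       6,518.5901
  2     3,375.00     3,147.5568     6,295.1135      18,885.3406
  3     3,375.00     3,039.6492     9,118.9476      36,475.7906
  4     3,375.00     2,935.4411    11,741.7642      58,708.8211
  5     3,375.00     2,834.8055    14,174.0273      85,044.1639
  6     3,375.00     2,737.6200    16,425.7197     114,980.0381
  7     3,375.00     2,643.7663    18,506.3638     148,050.9101
  8    53,375.00    40,377.2802   323,018.2420   2,907,164.1780
  Σ                 60,975.4140   402,539.4732   3,375,827.8324
P = 60,975.4140.
Convexity = Σ t(t+1)·PV / [P·(1+y)²] = 3,375,827.8324 / (60,975.4140 × 1.072260) = 51.63276.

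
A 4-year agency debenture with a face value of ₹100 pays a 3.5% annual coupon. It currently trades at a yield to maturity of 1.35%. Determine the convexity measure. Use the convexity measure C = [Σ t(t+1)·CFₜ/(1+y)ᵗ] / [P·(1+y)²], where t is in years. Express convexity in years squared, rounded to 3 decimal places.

18.242

With y = 0.0135:
  t   CF        PV=CF/(1+0.0135)^t    t·PV        t(t+1)·PV
  1         3.50         3.4534         3.4534           6.9068
  2         3.50         3.4074         6.8148          20.4443
  3         3.50         3.3620        10.0860          40.3439
  4       103.50        98.0947       392.3786       1,961.8931
  Σ                    108.3174       412.7327       2,029.5880
P = 108.3174.
Convexity = Σ t(t+1)·PV / [P·(1+y)²] = 2,029.5880 / (108.3174 × 1.027182) = 18.24157.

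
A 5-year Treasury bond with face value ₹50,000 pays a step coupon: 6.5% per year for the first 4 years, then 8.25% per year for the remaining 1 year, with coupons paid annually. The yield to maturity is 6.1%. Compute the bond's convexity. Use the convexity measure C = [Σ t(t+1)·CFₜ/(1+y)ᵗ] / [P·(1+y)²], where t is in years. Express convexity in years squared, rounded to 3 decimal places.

With y = 0.061:
  t   CF        PV=CF/(1+0.061)^t    t·PV        t(t+1)·PV
  1     3,250.00     3,063.1480     3,063.1480       6,126.2959
  2     3,250.00     2,887.0386     5,774.0772      17,322.2317
  3     3,250.00     2,721.0543     8,163.1629      32,652.6517
  4     3,250.00     2,564.6129    10,258.4517      51,292.2583
  5    54,125.00    40,255.1074   201,275.5371   1,207,653.2225
  Σ                 51,490.9612   228,534.3769   1,315,046.6602
P = 51,490.9612.
Convexity = Σ t(t+1)·PV / [P·(1+y)²] = 1,315,046.6602 / (51,490.9612 × 1.125721) = 22.68712.

22.687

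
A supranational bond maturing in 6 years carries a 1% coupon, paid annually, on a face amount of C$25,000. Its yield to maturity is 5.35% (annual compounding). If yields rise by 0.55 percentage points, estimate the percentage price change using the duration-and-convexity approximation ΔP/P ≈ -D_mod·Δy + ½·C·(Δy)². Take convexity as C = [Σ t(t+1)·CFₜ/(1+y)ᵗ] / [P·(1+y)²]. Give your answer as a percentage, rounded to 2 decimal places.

-2.99%

With y = 0.0535:
  t   CF        PV=CF/(1+0.0535)^t    t·PV        t(t+1)·PV
  1       250.00       237.3042       237.3042         474.6084
  2       250.00       225.2532       450.5064       1,351.5191
  3       250.00       213.8141       641.4424       2,565.7695
  4       250.00       202.9560       811.8239       4,059.1196
  5       250.00       192.6492       963.2462       5,779.4773
  6    25,250.00    18,469.4577   110,816.7459     775,717.2215
  Σ                 19,541.4344   113,921.0690     789,947.7153
P = 19,541.4344; D_Mac = 5.82972 yrs; D_mod = 5.53367 yrs; C = 36.42276.
Duration effect: -5.53367 × (+0.0055) = -0.030435
Convexity effect: 0.5 × 36.42276 × (0.0055)² = +0.0005509
ΔP/P ≈ -0.030435 + 0.0005509 = -0.029884 = -2.9884%.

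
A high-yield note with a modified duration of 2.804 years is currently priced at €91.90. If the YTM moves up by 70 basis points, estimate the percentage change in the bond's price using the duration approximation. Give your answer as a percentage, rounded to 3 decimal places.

Duration approximation: ΔP/P ≈ -D_mod · Δy = -2.804 × (+0.007) = -0.019628.
As a percentage: -1.9628%.

-1.963%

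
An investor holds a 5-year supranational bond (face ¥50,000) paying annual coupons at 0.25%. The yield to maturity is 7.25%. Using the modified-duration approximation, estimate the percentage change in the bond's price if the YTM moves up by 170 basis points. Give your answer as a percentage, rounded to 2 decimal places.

Periodic yield y = 0.0725. Modified duration first:
  t   CF        PV=CF/(1+0.0725)^t    t·PV
  1       125.00       116.5501       116.5501
  2       125.00       108.6714       217.3429
  3       125.00       101.3253       303.9760
  4       125.00        94.4759       377.9034
  5    50,125.00    35,323.8378   176,619.1888
  Σ                 35,744.8605   177,634.9612
P = 35,744.8605; D_Mac = 4.96952 yrs; D_mod = 4.96952/(1+0.0725) = 4.63359 yrs.
ΔP/P ≈ -D_mod · Δy = -4.63359 × (+0.017) = -0.078771 = -7.8771%.

-7.88%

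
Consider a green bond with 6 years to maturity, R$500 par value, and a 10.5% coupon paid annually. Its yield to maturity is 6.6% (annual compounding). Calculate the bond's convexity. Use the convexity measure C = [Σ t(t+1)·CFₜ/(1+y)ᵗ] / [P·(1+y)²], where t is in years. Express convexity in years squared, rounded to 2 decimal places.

With y = 0.066:
  t   CF        PV=CF/(1+0.066)^t    t·PV        t(t+1)·PV
  1        52.50        49.2495        49.2495          98.4991
  2        52.50        46.2003        92.4006         277.2019
  3        52.50        43.3399       130.0196         520.0785
  4        52.50        40.6565       162.6262         813.1309
  5        52.50        38.1393       190.6967       1,144.1805
  6       552.50       376.5209     2,259.1252      15,813.8766
  Σ                    594.1065     2,884.1179      18,666.9674
P = 594.1065.
Convexity = Σ t(t+1)·PV / [P·(1+y)²] = 18,666.9674 / (594.1065 × 1.136356) = 27.65000.

27.65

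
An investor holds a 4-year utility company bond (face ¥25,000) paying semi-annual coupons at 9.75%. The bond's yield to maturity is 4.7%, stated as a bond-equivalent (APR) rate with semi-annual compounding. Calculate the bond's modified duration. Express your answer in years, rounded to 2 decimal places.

Periodic yield y = 0.0235. First find Macaulay duration:
  t   CF        PV=CF/(1+0.0235)^t    t·PV
  1     1,218.75     1,190.7670     1,190.7670
  2     1,218.75     1,163.4265     2,326.8529
  3     1,218.75     1,136.7137     3,410.1410
  4     1,218.75     1,110.6142     4,442.4570
  5     1,218.75     1,085.1141     5,425.5703
  6     1,218.75     1,060.1994     6,361.1963
  7     1,218.75     1,035.8567     7,250.9972
  8    26,218.75    21,772.5455   174,180.3639
  Σ                 29,555.2370   204,588.3457
P = 29,555.2370; Macaulay duration = 204,588.3457 / 29,555.2370 = 6.92224 half-year periods = 3.46112 years.
Modified duration = D_Mac / (1 + y) = 3.46112 / 1.0235 = 3.38165 years.

3.38 years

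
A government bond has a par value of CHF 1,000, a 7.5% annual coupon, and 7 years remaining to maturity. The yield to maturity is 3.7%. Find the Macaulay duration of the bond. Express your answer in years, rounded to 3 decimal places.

Periodic yield y = 0.037. Discount each cash flow and weight by its year:
  t   CF        PV=CF/(1+0.037)^t    t·PV
  1        75.00        72.3240        72.3240
  2        75.00        69.7435       139.4870
  3        75.00        67.2551       201.7652
  4        75.00        64.8554       259.4217
  5        75.00        62.5414       312.7069
  6        75.00        60.3099       361.8595
  7     1,075.00       833.5990     5,835.1928
  Σ                  1,230.6283     7,182.7571
Price P = Σ PV = 1,230.6283.
Macaulay duration = Σ(t·PV) / P = 7,182.7571 / 1,230.6283 = 5.83666 years.

5.837 years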